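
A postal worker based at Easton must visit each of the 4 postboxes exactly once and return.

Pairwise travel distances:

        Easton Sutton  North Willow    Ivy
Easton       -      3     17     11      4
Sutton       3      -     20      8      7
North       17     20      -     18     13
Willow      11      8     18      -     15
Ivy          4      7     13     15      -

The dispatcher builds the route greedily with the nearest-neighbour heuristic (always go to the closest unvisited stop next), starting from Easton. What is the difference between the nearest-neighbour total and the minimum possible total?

The nearest-neighbour route is 6 longer than optimal.

Easton: Sutton=3, Ivy=4, Willow=11, North=17 ⇒ Sutton
Sutton: Ivy=7, Willow=8, North=20 ⇒ Ivy
Ivy: North=13, Willow=15 ⇒ North
North: Willow=18 ⇒ Willow
NN route Easton → Sutton → Ivy → North → Willow → Easton costs 52.
Optimal: Easton → Sutton → Willow → North → Ivy → Easton costs 46 (by enumerating all 12 distinct tours).
Excess = 52 − 46 = 6.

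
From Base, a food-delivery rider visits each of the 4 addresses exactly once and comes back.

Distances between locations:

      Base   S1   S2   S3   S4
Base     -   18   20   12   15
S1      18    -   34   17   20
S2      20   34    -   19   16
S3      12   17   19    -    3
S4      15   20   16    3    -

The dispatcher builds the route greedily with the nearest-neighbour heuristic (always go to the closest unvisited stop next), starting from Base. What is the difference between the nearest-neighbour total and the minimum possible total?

From Base: S3=12, S4=15, S1=18, S2=20 → choose S3 (12).
From S3: S4=3, S1=17, S2=19 → choose S4 (3).
From S4: S2=16, S1=20 → choose S2 (16).
From S2: S1=34 → choose S1 (34).
NN route Base → S3 → S4 → S2 → S1 → Base costs 83.
Optimal: Base → S1 → S3 → S4 → S2 → Base costs 74 (by enumerating all 12 distinct tours).
Excess = 83 − 74 = 9.

9 longer than the optimal tour.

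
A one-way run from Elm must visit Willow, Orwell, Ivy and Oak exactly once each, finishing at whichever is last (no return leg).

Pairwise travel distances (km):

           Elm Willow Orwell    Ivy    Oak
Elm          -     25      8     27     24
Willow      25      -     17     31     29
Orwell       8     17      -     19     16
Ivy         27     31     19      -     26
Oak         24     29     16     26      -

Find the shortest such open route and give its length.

80 km — the minimum one-way total.

There are 4! = 24 possible orderings.
Elm → Willow → Orwell → Ivy → Oak: 25+17+19+26 = 87
Elm → Willow → Orwell → Oak → Ivy: 25+17+16+26 = 84
Elm → Willow → Ivy → Orwell → Oak: 25+31+19+16 = 91
Elm → Willow → Ivy → Oak → Orwell: 25+31+26+16 = 98
Elm → Willow → Oak → Orwell → Ivy: 25+29+16+19 = 89
Elm → Willow → Oak → Ivy → Orwell: 25+29+26+19 = 99
Elm → Orwell → Willow → Ivy → Oak: 8+17+31+26 = 82
Elm → Orwell → Willow → Oak → Ivy: 8+17+29+26 = 80
Elm → Orwell → Ivy → Willow → Oak: 8+19+31+29 = 87
Elm → Orwell → Ivy → Oak → Willow: 8+19+26+29 = 82
Elm → Orwell → Oak → Willow → Ivy: 8+16+29+31 = 84
Elm → Orwell → Oak → Ivy → Willow: 8+16+26+31 = 81
Elm → Ivy → Willow → Orwell → Oak: 27+31+17+16 = 91
Elm → Ivy → Willow → Oak → Orwell: 27+31+29+16 = 103
… (10 more)
The minimum is 80.
One shortest path: Elm → Orwell → Willow → Oak → Ivy.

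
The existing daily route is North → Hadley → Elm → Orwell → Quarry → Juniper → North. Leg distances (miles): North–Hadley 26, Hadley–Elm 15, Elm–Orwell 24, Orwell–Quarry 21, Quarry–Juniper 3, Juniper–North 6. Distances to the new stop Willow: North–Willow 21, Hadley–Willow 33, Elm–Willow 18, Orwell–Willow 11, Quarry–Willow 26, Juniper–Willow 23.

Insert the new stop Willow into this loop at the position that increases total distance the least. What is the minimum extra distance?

Adding 5 miles by placing Willow on the Elm–Orwell leg.

Insertion cost between consecutive stops i–j is d(i,Willow) + d(Willow,j) − d(i,j):
  between North and Hadley: 21 + 33 − 26 = 28
  between Hadley and Elm: 33 + 18 − 15 = 36
  between Elm and Orwell: 18 + 11 − 24 = 5
  between Orwell and Quarry: 11 + 26 − 21 = 16
  between Quarry and Juniper: 26 + 23 − 3 = 46
  between Juniper and North: 23 + 21 − 6 = 38
Cheapest insertion is between Elm and Orwell, adding 5.
New total = 95 + 5 = 100.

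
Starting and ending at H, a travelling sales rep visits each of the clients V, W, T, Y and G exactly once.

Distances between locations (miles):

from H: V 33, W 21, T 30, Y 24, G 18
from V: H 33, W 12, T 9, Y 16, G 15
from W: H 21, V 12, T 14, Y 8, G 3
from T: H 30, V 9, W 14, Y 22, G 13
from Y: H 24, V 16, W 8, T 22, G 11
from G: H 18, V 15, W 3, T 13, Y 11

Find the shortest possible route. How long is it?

84 miles — the shortest possible round trip.

H-V-W-T-Y-G-H: 33+12+14+22+11+18 = 110
H-V-W-T-G-Y-H: 33+12+14+13+11+24 = 107
H-V-W-Y-T-G-H: 33+12+8+22+13+18 = 106
H-V-W-Y-G-T-H: 33+12+8+11+13+30 = 107
H-V-W-G-T-Y-H: 33+12+3+13+22+24 = 107
H-V-W-G-Y-T-H: 33+12+3+11+22+30 = 111
H-V-T-W-Y-G-H: 33+9+14+8+11+18 = 93
H-V-T-W-G-Y-H: 33+9+14+3+11+24 = 94
H-V-T-Y-W-G-H: 33+9+22+8+3+18 = 93
H-V-T-Y-G-W-H: 33+9+22+11+3+21 = 99
H-V-T-G-W-Y-H: 33+9+13+3+8+24 = 90
H-V-T-G-Y-W-H: 33+9+13+11+8+21 = 95
H-V-Y-W-T-G-H: 33+16+8+14+13+18 = 102
H-V-Y-W-G-T-H: 33+16+8+3+13+30 = 103
… (46 more)
H-T-V-Y-W-G-H: 30+9+16+8+3+18 = 84  ← best
The minimum is 84.
One optimal route: H → T → V → Y → W → G → H (or its reverse).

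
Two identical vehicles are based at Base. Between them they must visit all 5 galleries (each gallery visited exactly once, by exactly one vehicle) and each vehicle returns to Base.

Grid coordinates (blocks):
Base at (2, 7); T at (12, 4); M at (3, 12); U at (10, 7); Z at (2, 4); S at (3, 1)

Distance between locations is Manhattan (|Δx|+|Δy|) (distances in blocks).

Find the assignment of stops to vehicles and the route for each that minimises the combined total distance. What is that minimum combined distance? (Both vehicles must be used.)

There are 2^4 − 1 = 15 ways to divide the 5 stops into two non-empty groups. For each, the best each vehicle can do is its own shortest tour through its group:
  {T} + {M, U, Z, S}: 26 + 38 = 64
  {M} + {T, U, Z, S}: 12 + 32 = 44
  {T, M} + {U, Z, S}: 36 + 28 = 64
  {U} + {T, M, Z, S}: 16 + 42 = 58
  {T, U} + {M, Z, S}: 26 + 24 = 50
  {M, U} + {T, Z, S}: 26 + 32 = 58
  … (15 splits in total)
Best: vehicle 1 Base → M → Base = 12; vehicle 2 Base → U → T → S → Z → Base = 32; combined 44.

Minimum combined distance: 44 blocks.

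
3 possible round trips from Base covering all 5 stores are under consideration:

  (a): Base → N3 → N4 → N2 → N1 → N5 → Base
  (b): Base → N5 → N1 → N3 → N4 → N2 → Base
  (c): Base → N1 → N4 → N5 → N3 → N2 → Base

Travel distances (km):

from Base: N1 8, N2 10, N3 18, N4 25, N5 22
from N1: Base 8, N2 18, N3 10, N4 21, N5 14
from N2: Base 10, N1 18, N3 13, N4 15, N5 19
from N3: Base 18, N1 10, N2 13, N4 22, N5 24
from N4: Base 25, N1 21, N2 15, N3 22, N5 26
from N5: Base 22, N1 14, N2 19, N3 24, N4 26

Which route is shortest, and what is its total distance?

(a): 18 + 22 + 15 + 18 + 14 + 22 = 109
(b): 22 + 14 + 10 + 22 + 15 + 10 = 93
(c): 8 + 21 + 26 + 24 + 13 + 10 = 102

93 km — (b) is the shortest.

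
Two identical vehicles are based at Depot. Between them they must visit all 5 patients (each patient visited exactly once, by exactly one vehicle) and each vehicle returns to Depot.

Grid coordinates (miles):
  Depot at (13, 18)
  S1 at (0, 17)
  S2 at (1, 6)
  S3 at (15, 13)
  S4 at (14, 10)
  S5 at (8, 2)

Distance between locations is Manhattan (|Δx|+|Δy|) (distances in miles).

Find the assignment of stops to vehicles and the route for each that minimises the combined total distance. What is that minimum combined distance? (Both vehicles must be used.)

Minimum combined distance: 74 miles.

Check every non-empty split of the stops between the two vehicles; for each half take its own optimal tour:
  {S1} + {S2, S3, S4, S5}: 28 + 60 = 88
  {S2} + {S1, S3, S4, S5}: 48 + 62 = 110
  {S1, S2} + {S3, S4, S5}: 50 + 46 = 96
  {S3} + {S1, S2, S4, S5}: 14 + 60 = 74
  {S1, S3} + {S2, S4, S5}: 40 + 58 = 98
  {S2, S3} + {S1, S4, S5}: 52 + 60 = 112
  … (15 splits in total)
Best: vehicle 1 Depot → S3 → Depot = 14; vehicle 2 Depot → S1 → S2 → S5 → S4 → Depot = 60; combined 74.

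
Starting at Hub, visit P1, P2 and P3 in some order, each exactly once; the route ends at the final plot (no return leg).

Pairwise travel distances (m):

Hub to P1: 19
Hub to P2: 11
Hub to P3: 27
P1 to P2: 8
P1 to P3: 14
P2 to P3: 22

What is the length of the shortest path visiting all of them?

33 m — the minimum one-way total.

There are 3! = 6 possible orderings.
Hub → P1 → P2 → P3: 19+8+22 = 49
Hub → P1 → P3 → P2: 19+14+22 = 55
Hub → P2 → P1 → P3: 11+8+14 = 33
Hub → P2 → P3 → P1: 11+22+14 = 47
Hub → P3 → P1 → P2: 27+14+8 = 49
Hub → P3 → P2 → P1: 27+22+8 = 57
The minimum is 33.
One shortest path: Hub → P2 → P1 → P3.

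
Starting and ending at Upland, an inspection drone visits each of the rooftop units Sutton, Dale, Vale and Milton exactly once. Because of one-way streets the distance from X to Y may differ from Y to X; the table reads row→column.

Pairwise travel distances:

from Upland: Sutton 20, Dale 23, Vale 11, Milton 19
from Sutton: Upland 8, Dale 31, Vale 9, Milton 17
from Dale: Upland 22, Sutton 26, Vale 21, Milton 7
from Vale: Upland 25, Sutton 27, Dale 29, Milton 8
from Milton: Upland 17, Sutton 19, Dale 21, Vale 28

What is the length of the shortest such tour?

Upland→Sutton→Dale→Vale→Milton→Upland: 20+31+21+8+17 = 97
Upland→Sutton→Dale→Milton→Vale→Upland: 20+31+7+28+25 = 111
Upland→Sutton→Vale→Dale→Milton→Upland: 20+9+29+7+17 = 82
Upland→Sutton→Vale→Milton→Dale→Upland: 20+9+8+21+22 = 80
Upland→Sutton→Milton→Dale→Vale→Upland: 20+17+21+21+25 = 104
Upland→Sutton→Milton→Vale→Dale→Upland: 20+17+28+29+22 = 116
Upland→Dale→Sutton→Vale→Milton→Upland: 23+26+9+8+17 = 83
Upland→Dale→Sutton→Milton→Vale→Upland: 23+26+17+28+25 = 119
Upland→Dale→Vale→Sutton→Milton→Upland: 23+21+27+17+17 = 105
Upland→Dale→Vale→Milton→Sutton→Upland: 23+21+8+19+8 = 79
Upland→Dale→Milton→Sutton→Vale→Upland: 23+7+19+9+25 = 83
Upland→Dale→Milton→Vale→Sutton→Upland: 23+7+28+27+8 = 93
Upland→Vale→Sutton→Dale→Milton→Upland: 11+27+31+7+17 = 93
Upland→Vale→Sutton→Milton→Dale→Upland: 11+27+17+21+22 = 98
… (10 more)
Upland→Vale→Dale→Milton→Sutton→Upland: 11+29+7+19+8 = 74  ← best
The minimum is 74.
One optimal route: Upland → Vale → Dale → Milton → Sutton → Upland.

74 — the shortest possible round trip.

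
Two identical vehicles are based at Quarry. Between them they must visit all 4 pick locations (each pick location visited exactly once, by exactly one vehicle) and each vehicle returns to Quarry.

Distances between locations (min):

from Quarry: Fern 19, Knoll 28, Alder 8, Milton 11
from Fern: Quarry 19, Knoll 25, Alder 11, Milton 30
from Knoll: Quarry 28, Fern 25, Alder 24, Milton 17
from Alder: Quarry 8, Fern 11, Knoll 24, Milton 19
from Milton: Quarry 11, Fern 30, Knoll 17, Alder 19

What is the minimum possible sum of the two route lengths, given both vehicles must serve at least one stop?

Try each way of splitting the stops between the two vehicles (each non-empty) and, for each split, find the best tour for each vehicle:
  {Fern} + {Knoll, Alder, Milton}: 38 + 60 = 98
  {Knoll} + {Fern, Alder, Milton}: 56 + 60 = 116
  {Fern, Knoll} + {Alder, Milton}: 72 + 38 = 110
  {Alder} + {Fern, Knoll, Milton}: 16 + 72 = 88
  {Fern, Alder} + {Knoll, Milton}: 38 + 56 = 94
  {Knoll, Alder} + {Fern, Milton}: 60 + 60 = 120
  … (7 splits in total)
Best: vehicle 1 Quarry → Alder → Quarry = 16; vehicle 2 Quarry → Fern → Knoll → Milton → Quarry = 72; combined 88.

88 min — the smallest possible combined total.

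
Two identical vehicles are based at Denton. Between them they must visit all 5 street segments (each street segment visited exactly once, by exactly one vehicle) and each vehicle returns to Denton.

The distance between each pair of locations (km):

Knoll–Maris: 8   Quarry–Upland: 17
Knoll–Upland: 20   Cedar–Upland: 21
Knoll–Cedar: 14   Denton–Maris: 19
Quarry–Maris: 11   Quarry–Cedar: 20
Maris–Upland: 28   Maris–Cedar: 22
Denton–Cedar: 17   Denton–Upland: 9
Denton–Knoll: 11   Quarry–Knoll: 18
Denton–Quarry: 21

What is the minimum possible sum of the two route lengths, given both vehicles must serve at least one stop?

Check every non-empty split of the stops between the two vehicles; for each half take its own optimal tour:
  {Quarry} + {Knoll, Maris, Cedar, Upland}: 42 + 71 = 113
  {Knoll} + {Quarry, Maris, Cedar, Upland}: 22 + 76 = 98
  {Quarry, Knoll} + {Maris, Cedar, Upland}: 50 + 71 = 121
  {Maris} + {Quarry, Knoll, Cedar, Upland}: 38 + 71 = 109
  {Quarry, Maris} + {Knoll, Cedar, Upland}: 51 + 55 = 106
  {Knoll, Maris} + {Quarry, Cedar, Upland}: 38 + 63 = 101
  … (15 splits in total)
  {Quarry, Knoll, Maris, Cedar} + {Upland}: 67 + 18 = 85  ← best
Best: vehicle 1 Denton → Knoll → Maris → Quarry → Cedar → Denton = 67; vehicle 2 Denton → Upland → Denton = 18; combined 85.

Minimum combined distance: 85 km.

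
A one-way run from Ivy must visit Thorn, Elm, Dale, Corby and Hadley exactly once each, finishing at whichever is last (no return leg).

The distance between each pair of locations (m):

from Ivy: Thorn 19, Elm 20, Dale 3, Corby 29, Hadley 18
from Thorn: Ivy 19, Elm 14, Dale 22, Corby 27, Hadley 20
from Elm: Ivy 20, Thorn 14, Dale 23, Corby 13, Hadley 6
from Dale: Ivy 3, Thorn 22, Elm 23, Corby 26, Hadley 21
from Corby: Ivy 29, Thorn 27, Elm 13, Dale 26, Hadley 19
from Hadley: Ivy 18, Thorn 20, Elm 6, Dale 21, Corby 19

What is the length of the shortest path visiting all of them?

There are 5! = 120 possible orderings.
Ivy→Thorn→Elm→Dale→Corby→Hadley: 19+14+23+26+19 = 101
Ivy→Thorn→Elm→Dale→Hadley→Corby: 19+14+23+21+19 = 96
Ivy→Thorn→Elm→Corby→Dale→Hadley: 19+14+13+26+21 = 93
Ivy→Thorn→Elm→Corby→Hadley→Dale: 19+14+13+19+21 = 86
Ivy→Thorn→Elm→Hadley→Dale→Corby: 19+14+6+21+26 = 86
Ivy→Thorn→Elm→Hadley→Corby→Dale: 19+14+6+19+26 = 84
Ivy→Thorn→Dale→Elm→Corby→Hadley: 19+22+23+13+19 = 96
Ivy→Thorn→Dale→Elm→Hadley→Corby: 19+22+23+6+19 = 89
Ivy→Thorn→Dale→Corby→Elm→Hadley: 19+22+26+13+6 = 86
Ivy→Thorn→Dale→Corby→Hadley→Elm: 19+22+26+19+6 = 92
Ivy→Thorn→Dale→Hadley→Elm→Corby: 19+22+21+6+13 = 81
Ivy→Thorn→Dale→Hadley→Corby→Elm: 19+22+21+19+13 = 94
Ivy→Thorn→Corby→Elm→Dale→Hadley: 19+27+13+23+21 = 103
Ivy→Thorn→Corby→Elm→Hadley→Dale: 19+27+13+6+21 = 86
… (106 more)
Ivy→Dale→Thorn→Elm→Hadley→Corby: 3+22+14+6+19 = 64  ← best
The minimum is 64.
One shortest path: Ivy → Dale → Thorn → Elm → Hadley → Corby.

Minimum one-way distance = 64 m.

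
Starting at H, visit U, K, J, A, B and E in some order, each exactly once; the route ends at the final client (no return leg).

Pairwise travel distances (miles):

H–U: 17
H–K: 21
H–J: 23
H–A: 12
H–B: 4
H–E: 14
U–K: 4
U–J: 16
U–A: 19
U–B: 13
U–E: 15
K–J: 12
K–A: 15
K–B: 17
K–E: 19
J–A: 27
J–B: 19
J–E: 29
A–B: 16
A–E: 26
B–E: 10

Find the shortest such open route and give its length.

There are 6! = 720 possible orderings.
H→U→K→J→A→B→E: 17+4+12+27+16+10 = 86
H→U→K→J→A→E→B: 17+4+12+27+26+10 = 96
H→U→K→J→B→A→E: 17+4+12+19+16+26 = 94
H→U→K→J→B→E→A: 17+4+12+19+10+26 = 88
H→U→K→J→E→A→B: 17+4+12+29+26+16 = 104
H→U→K→J→E→B→A: 17+4+12+29+10+16 = 88
H→U→K→A→J→B→E: 17+4+15+27+19+10 = 92
H→U→K→A→J→E→B: 17+4+15+27+29+10 = 102
… (712 more)
H→A→B→E→U→K→J: 12+16+10+15+4+12 = 69  ← best
The minimum is 69.
One shortest path: H → A → B → E → U → K → J.

Shortest open route: 69 miles.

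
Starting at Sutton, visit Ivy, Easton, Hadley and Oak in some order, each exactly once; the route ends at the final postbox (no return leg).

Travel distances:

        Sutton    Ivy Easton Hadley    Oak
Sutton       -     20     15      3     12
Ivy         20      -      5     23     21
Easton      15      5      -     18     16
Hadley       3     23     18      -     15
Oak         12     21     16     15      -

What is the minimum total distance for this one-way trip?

There are 4! = 24 possible orderings.
Sutton→Ivy→Easton→Hadley→Oak: 20+5+18+15 = 58
Sutton→Ivy→Easton→Oak→Hadley: 20+5+16+15 = 56
Sutton→Ivy→Hadley→Easton→Oak: 20+23+18+16 = 77
Sutton→Ivy→Hadley→Oak→Easton: 20+23+15+16 = 74
Sutton→Ivy→Oak→Easton→Hadley: 20+21+16+18 = 75
Sutton→Ivy→Oak→Hadley→Easton: 20+21+15+18 = 74
Sutton→Easton→Ivy→Hadley→Oak: 15+5+23+15 = 58
Sutton→Easton→Ivy→Oak→Hadley: 15+5+21+15 = 56
Sutton→Easton→Hadley→Ivy→Oak: 15+18+23+21 = 77
Sutton→Easton→Hadley→Oak→Ivy: 15+18+15+21 = 69
Sutton→Easton→Oak→Ivy→Hadley: 15+16+21+23 = 75
Sutton→Easton→Oak→Hadley→Ivy: 15+16+15+23 = 69
Sutton→Hadley→Ivy→Easton→Oak: 3+23+5+16 = 47
Sutton→Hadley→Ivy→Oak→Easton: 3+23+21+16 = 63
… (10 more)
Sutton→Hadley→Oak→Easton→Ivy: 3+15+16+5 = 39  ← best
The minimum is 39.
One shortest path: Sutton → Hadley → Oak → Easton → Ivy.

39 — the minimum one-way total.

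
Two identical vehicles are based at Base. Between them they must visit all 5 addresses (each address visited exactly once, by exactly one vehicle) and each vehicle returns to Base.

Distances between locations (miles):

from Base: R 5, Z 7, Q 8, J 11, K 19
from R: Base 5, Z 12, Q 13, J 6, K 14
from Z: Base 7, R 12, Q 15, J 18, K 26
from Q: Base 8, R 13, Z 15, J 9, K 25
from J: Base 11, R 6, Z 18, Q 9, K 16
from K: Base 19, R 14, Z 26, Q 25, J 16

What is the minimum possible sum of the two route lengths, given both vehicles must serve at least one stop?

Minimum combined distance: 66 miles.

There are 2^4 − 1 = 15 ways to divide the 5 stops into two non-empty groups. For each, the best each vehicle can do is its own shortest tour through its group:
  {R} + {Z, Q, J, K}: 10 + 66 = 76
  {Z} + {R, Q, J, K}: 14 + 52 = 66
  {R, Z} + {Q, J, K}: 24 + 52 = 76
  {Q} + {R, Z, J, K}: 16 + 60 = 76
  {R, Q} + {Z, J, K}: 26 + 60 = 86
  {Z, Q} + {R, J, K}: 30 + 46 = 76
  … (15 splits in total)
Best: vehicle 1 Base → Z → Base = 14; vehicle 2 Base → R → K → J → Q → Base = 52; combined 66.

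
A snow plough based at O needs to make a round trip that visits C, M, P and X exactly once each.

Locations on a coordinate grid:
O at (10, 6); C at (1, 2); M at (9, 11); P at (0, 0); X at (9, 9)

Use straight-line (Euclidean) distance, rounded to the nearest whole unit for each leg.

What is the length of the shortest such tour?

There are 12 distinct closed tours to check (reversals are equivalent).
O → C → M → P → X → O: 10+12+14+13+3 = 52
O → C → M → X → P → O: 10+12+2+13+12 = 49
O → C → P → M → X → O: 10+2+14+2+3 = 31
O → C → P → X → M → O: 10+2+13+2+5 = 32
O → C → X → M → P → O: 10+11+2+14+12 = 49
O → C → X → P → M → O: 10+11+13+14+5 = 53
O → M → C → P → X → O: 5+12+2+13+3 = 35
O → M → C → X → P → O: 5+12+11+13+12 = 53
O → M → P → C → X → O: 5+14+2+11+3 = 35
O → M → X → C → P → O: 5+2+11+2+12 = 32
O → P → C → M → X → O: 12+2+12+2+3 = 31
O → P → M → C → X → O: 12+14+12+11+3 = 52
The minimum is 31.
One optimal route: O → C → P → M → X → O (or its reverse).

Shortest round trip = 31.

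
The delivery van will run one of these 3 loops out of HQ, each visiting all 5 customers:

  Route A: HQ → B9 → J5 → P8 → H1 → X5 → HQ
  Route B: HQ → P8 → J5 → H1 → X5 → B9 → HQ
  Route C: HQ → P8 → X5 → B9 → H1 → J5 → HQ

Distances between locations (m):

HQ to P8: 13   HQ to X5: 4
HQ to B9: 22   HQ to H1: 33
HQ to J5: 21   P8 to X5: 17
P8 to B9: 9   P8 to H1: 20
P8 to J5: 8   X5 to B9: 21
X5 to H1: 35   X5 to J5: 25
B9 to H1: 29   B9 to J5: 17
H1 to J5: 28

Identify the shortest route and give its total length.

Route A: 22 + 17 + 8 + 20 + 35 + 4 = 106
Route B: 13 + 8 + 28 + 35 + 21 + 22 = 127
Route C: 13 + 17 + 21 + 29 + 28 + 21 = 129

106 m — Route A is the shortest.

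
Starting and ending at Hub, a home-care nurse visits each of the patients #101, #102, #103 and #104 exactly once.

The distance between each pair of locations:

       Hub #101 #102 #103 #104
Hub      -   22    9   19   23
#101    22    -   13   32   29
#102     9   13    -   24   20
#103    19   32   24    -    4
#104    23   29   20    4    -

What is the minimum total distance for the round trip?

With 4 stops there are 4!/2 = 12 distinct round trips (a route and its reverse cost the same).
Hub-#101-#102-#103-#104-Hub: 22+13+24+4+23 = 86
Hub-#101-#102-#104-#103-Hub: 22+13+20+4+19 = 78
Hub-#101-#103-#102-#104-Hub: 22+32+24+20+23 = 121
Hub-#101-#103-#104-#102-Hub: 22+32+4+20+9 = 87
Hub-#101-#104-#102-#103-Hub: 22+29+20+24+19 = 114
Hub-#101-#104-#103-#102-Hub: 22+29+4+24+9 = 88
Hub-#102-#101-#103-#104-Hub: 9+13+32+4+23 = 81
Hub-#102-#101-#104-#103-Hub: 9+13+29+4+19 = 74
Hub-#102-#103-#101-#104-Hub: 9+24+32+29+23 = 117
Hub-#102-#104-#101-#103-Hub: 9+20+29+32+19 = 109
Hub-#103-#101-#102-#104-Hub: 19+32+13+20+23 = 107
Hub-#103-#102-#101-#104-Hub: 19+24+13+29+23 = 108
The minimum is 74.
One optimal route: Hub → #102 → #101 → #104 → #103 → Hub (or its reverse).

Minimum total distance: 74.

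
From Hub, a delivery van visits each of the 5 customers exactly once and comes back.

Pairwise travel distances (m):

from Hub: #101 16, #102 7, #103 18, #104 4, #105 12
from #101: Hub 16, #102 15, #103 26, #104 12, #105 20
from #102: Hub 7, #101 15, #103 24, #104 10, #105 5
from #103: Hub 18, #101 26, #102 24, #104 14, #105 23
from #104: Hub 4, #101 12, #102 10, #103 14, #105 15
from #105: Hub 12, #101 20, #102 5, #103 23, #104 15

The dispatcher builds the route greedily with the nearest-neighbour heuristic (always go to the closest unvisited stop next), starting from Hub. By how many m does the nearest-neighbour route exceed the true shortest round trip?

7 m longer than the optimal tour.

Hub: #104=4, #102=7, #105=12, #101=16, #103=18 ⇒ #104
#104: #102=10, #101=12, #103=14, #105=15 ⇒ #102
#102: #105=5, #101=15, #103=24 ⇒ #105
#105: #101=20, #103=23 ⇒ #101
#101: #103=26 ⇒ #103
NN route Hub → #104 → #102 → #105 → #101 → #103 → Hub costs 83.
Optimal: Hub → #102 → #105 → #101 → #103 → #104 → Hub costs 76 (by enumerating all 60 distinct tours).
Excess = 83 − 76 = 7.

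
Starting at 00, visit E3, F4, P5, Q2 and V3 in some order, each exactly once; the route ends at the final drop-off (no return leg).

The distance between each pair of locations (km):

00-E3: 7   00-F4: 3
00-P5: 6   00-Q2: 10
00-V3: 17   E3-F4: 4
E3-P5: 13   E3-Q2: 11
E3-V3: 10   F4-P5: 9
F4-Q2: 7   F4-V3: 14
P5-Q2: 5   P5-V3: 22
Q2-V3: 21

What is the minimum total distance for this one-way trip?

There are 5! = 120 possible orderings.
00 → E3 → F4 → P5 → Q2 → V3: 7+4+9+5+21 = 46
00 → E3 → F4 → P5 → V3 → Q2: 7+4+9+22+21 = 63
00 → E3 → F4 → Q2 → P5 → V3: 7+4+7+5+22 = 45
00 → E3 → F4 → Q2 → V3 → P5: 7+4+7+21+22 = 61
00 → E3 → F4 → V3 → P5 → Q2: 7+4+14+22+5 = 52
00 → E3 → F4 → V3 → Q2 → P5: 7+4+14+21+5 = 51
00 → E3 → P5 → F4 → Q2 → V3: 7+13+9+7+21 = 57
00 → E3 → P5 → F4 → V3 → Q2: 7+13+9+14+21 = 64
00 → E3 → P5 → Q2 → F4 → V3: 7+13+5+7+14 = 46
00 → E3 → P5 → Q2 → V3 → F4: 7+13+5+21+14 = 60
00 → E3 → P5 → V3 → F4 → Q2: 7+13+22+14+7 = 63
00 → E3 → P5 → V3 → Q2 → F4: 7+13+22+21+7 = 70
00 → E3 → Q2 → F4 → P5 → V3: 7+11+7+9+22 = 56
00 → E3 → Q2 → F4 → V3 → P5: 7+11+7+14+22 = 61
… (106 more)
00 → P5 → Q2 → F4 → E3 → V3: 6+5+7+4+10 = 32  ← best
The minimum is 32.
One shortest path: 00 → P5 → Q2 → F4 → E3 → V3.

Minimum one-way distance = 32 km.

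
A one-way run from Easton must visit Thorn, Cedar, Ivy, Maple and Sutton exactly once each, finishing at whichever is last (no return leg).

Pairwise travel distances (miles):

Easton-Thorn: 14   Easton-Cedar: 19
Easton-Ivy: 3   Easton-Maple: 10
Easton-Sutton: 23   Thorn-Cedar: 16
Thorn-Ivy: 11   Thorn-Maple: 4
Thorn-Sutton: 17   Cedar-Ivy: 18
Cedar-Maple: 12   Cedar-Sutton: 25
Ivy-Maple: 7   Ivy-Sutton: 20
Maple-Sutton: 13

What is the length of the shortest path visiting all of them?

Minimum one-way distance = 54 miles.

There are 5! = 120 possible orderings.
Easton→Thorn→Cedar→Ivy→Maple→Sutton: 14+16+18+7+13 = 68
Easton→Thorn→Cedar→Ivy→Sutton→Maple: 14+16+18+20+13 = 81
Easton→Thorn→Cedar→Maple→Ivy→Sutton: 14+16+12+7+20 = 69
Easton→Thorn→Cedar→Maple→Sutton→Ivy: 14+16+12+13+20 = 75
Easton→Thorn→Cedar→Sutton→Ivy→Maple: 14+16+25+20+7 = 82
Easton→Thorn→Cedar→Sutton→Maple→Ivy: 14+16+25+13+7 = 75
Easton→Thorn→Ivy→Cedar→Maple→Sutton: 14+11+18+12+13 = 68
Easton→Thorn→Ivy→Cedar→Sutton→Maple: 14+11+18+25+13 = 81
Easton→Thorn→Ivy→Maple→Cedar→Sutton: 14+11+7+12+25 = 69
Easton→Thorn→Ivy→Maple→Sutton→Cedar: 14+11+7+13+25 = 70
Easton→Thorn→Ivy→Sutton→Cedar→Maple: 14+11+20+25+12 = 82
Easton→Thorn→Ivy→Sutton→Maple→Cedar: 14+11+20+13+12 = 70
Easton→Thorn→Maple→Cedar→Ivy→Sutton: 14+4+12+18+20 = 68
Easton→Thorn→Maple→Cedar→Sutton→Ivy: 14+4+12+25+20 = 75
… (106 more)
Easton→Ivy→Cedar→Thorn→Maple→Sutton: 3+18+16+4+13 = 54  ← best
The minimum is 54.
One shortest path: Easton → Ivy → Cedar → Thorn → Maple → Sutton.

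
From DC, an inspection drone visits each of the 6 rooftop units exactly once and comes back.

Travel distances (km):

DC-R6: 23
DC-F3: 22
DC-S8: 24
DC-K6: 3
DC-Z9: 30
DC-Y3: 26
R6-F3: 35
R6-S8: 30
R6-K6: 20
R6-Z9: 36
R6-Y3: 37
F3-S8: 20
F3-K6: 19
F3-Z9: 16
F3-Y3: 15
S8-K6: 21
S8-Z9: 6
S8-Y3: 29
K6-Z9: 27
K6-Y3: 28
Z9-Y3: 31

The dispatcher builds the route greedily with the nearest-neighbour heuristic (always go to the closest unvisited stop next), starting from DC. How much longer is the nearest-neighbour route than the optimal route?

DC: K6=3, F3=22, R6=23, S8=24, Y3=26, Z9=30 ⇒ K6
K6: F3=19, R6=20, S8=21, Z9=27, Y3=28 ⇒ F3
F3: Y3=15, Z9=16, S8=20, R6=35 ⇒ Y3
Y3: S8=29, Z9=31, R6=37 ⇒ S8
S8: Z9=6, R6=30 ⇒ Z9
Z9: R6=36 ⇒ R6
NN route DC → K6 → F3 → Y3 → S8 → Z9 → R6 → DC costs 131.
Optimal: DC → K6 → R6 → S8 → Z9 → F3 → Y3 → DC costs 116 (by enumerating all 360 distinct tours).
Excess = 131 − 116 = 15.

The nearest-neighbour route is 15 km longer than optimal.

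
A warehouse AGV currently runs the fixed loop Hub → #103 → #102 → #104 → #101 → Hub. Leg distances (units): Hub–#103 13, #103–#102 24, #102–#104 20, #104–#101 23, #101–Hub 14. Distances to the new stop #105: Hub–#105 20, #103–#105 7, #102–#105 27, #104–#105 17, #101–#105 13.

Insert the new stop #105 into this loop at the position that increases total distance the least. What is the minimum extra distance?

Adding 7 by placing #105 on the #104–#101 leg.

Insertion cost between consecutive stops i–j is d(i,#105) + d(#105,j) − d(i,j):
  between Hub and #103: 20 + 7 − 13 = 14
  between #103 and #102: 7 + 27 − 24 = 10
  between #102 and #104: 27 + 17 − 20 = 24
  between #104 and #101: 17 + 13 − 23 = 7
  between #101 and Hub: 13 + 20 − 14 = 19
Cheapest insertion is between #104 and #101, adding 7.
New total = 94 + 7 = 101.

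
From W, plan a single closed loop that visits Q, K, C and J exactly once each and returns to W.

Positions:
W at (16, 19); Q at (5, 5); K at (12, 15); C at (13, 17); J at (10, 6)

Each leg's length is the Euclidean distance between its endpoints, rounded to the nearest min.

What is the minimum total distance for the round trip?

Minimum total distance: 37 min.

There are 12 distinct closed tours to check (reversals are equivalent).
W→Q→K→C→J→W: 18+12+2+11+14 = 57
W→Q→K→J→C→W: 18+12+9+11+4 = 54
W→Q→C→K→J→W: 18+14+2+9+14 = 57
W→Q→C→J→K→W: 18+14+11+9+6 = 58
W→Q→J→K→C→W: 18+5+9+2+4 = 38
W→Q→J→C→K→W: 18+5+11+2+6 = 42
W→K→Q→C→J→W: 6+12+14+11+14 = 57
W→K→Q→J→C→W: 6+12+5+11+4 = 38
W→K→C→Q→J→W: 6+2+14+5+14 = 41
W→K→J→Q→C→W: 6+9+5+14+4 = 38
W→C→Q→K→J→W: 4+14+12+9+14 = 53
W→C→K→Q→J→W: 4+2+12+5+14 = 37
The minimum is 37.
One optimal route: W → C → K → Q → J → W (or its reverse).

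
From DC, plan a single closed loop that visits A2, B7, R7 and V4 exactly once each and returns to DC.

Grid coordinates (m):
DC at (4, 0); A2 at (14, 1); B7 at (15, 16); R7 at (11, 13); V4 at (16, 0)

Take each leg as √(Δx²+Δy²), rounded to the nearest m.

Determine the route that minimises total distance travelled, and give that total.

48 m — the shortest possible round trip.

With 4 stops there are 4!/2 = 12 distinct round trips (a route and its reverse cost the same).
DC-A2-B7-R7-V4-DC: 10+15+5+14+12 = 56
DC-A2-B7-V4-R7-DC: 10+15+16+14+15 = 70
DC-A2-R7-B7-V4-DC: 10+12+5+16+12 = 55
DC-A2-R7-V4-B7-DC: 10+12+14+16+19 = 71
DC-A2-V4-B7-R7-DC: 10+2+16+5+15 = 48
DC-A2-V4-R7-B7-DC: 10+2+14+5+19 = 50
DC-B7-A2-R7-V4-DC: 19+15+12+14+12 = 72
DC-B7-A2-V4-R7-DC: 19+15+2+14+15 = 65
DC-B7-R7-A2-V4-DC: 19+5+12+2+12 = 50
DC-B7-V4-A2-R7-DC: 19+16+2+12+15 = 64
DC-R7-A2-B7-V4-DC: 15+12+15+16+12 = 70
DC-R7-B7-A2-V4-DC: 15+5+15+2+12 = 49
The minimum is 48.
One optimal route: DC → A2 → V4 → B7 → R7 → DC (or its reverse).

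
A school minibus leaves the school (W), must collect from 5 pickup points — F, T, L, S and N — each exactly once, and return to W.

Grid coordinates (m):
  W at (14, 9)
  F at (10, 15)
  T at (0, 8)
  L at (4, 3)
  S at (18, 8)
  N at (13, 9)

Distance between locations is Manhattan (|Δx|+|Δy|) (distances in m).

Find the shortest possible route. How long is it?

W→F→T→L→S→N→W: 10+17+9+19+6+1 = 62
W→F→T→L→N→S→W: 10+17+9+15+6+5 = 62
W→F→T→S→L→N→W: 10+17+18+19+15+1 = 80
W→F→T→S→N→L→W: 10+17+18+6+15+16 = 82
W→F→T→N→L→S→W: 10+17+14+15+19+5 = 80
W→F→T→N→S→L→W: 10+17+14+6+19+16 = 82
W→F→L→T→S→N→W: 10+18+9+18+6+1 = 62
W→F→L→T→N→S→W: 10+18+9+14+6+5 = 62
W→F→L→S→T→N→W: 10+18+19+18+14+1 = 80
W→F→L→S→N→T→W: 10+18+19+6+14+15 = 82
W→F→L→N→T→S→W: 10+18+15+14+18+5 = 80
W→F→L→N→S→T→W: 10+18+15+6+18+15 = 82
W→F→S→T→L→N→W: 10+15+18+9+15+1 = 68
W→F→S→T→N→L→W: 10+15+18+14+15+16 = 88
… (46 more)
W→S→T→L→F→N→W: 5+18+9+18+9+1 = 60  ← best
The minimum is 60.
One optimal route: W → S → T → L → F → N → W (or its reverse).

Minimum total distance: 60 m.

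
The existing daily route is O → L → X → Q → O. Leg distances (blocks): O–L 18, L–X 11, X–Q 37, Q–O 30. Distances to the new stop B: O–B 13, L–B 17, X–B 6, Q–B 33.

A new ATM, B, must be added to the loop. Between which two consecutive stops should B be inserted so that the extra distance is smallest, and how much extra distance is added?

Insertion cost between consecutive stops i–j is d(i,B) + d(B,j) − d(i,j):
  between O and L: 13 + 17 − 18 = 12
  between L and X: 17 + 6 − 11 = 12
  between X and Q: 6 + 33 − 37 = 2
  between Q and O: 33 + 13 − 30 = 16
Cheapest insertion is between X and Q, adding 2.
New total = 96 + 2 = 98.

Adding 2 blocks by placing B on the X–Q leg.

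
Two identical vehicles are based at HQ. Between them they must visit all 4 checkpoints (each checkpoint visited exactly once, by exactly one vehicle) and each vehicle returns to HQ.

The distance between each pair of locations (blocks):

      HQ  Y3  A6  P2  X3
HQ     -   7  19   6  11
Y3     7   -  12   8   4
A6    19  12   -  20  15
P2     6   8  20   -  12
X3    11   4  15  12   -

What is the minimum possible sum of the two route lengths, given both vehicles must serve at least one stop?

There are 2^3 − 1 = 7 ways to divide the 4 stops into two non-empty groups. For each, the best each vehicle can do is its own shortest tour through its group:
  {Y3} + {A6, P2, X3}: 14 + 52 = 66
  {A6} + {Y3, P2, X3}: 38 + 29 = 67
  {Y3, A6} + {P2, X3}: 38 + 29 = 67
  {P2} + {Y3, A6, X3}: 12 + 45 = 57
  {Y3, P2} + {A6, X3}: 21 + 45 = 66
  {A6, P2} + {Y3, X3}: 45 + 22 = 67
  … (7 splits in total)
Best: vehicle 1 HQ → P2 → HQ = 12; vehicle 2 HQ → Y3 → A6 → X3 → HQ = 45; combined 57.

Minimum combined distance: 57 blocks.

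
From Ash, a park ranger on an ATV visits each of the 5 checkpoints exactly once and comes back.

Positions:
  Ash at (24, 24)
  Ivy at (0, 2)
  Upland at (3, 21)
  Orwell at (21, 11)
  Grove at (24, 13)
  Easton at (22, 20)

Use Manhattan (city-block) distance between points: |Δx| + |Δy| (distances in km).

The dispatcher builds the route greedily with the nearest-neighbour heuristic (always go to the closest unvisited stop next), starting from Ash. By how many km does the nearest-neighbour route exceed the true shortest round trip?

Ash: Easton=6, Grove=11, Orwell=16, Upland=24, Ivy=46 ⇒ Easton
Easton: Grove=9, Orwell=10, Upland=20, Ivy=40 ⇒ Grove
Grove: Orwell=5, Upland=29, Ivy=35 ⇒ Orwell
Orwell: Upland=28, Ivy=30 ⇒ Upland
Upland: Ivy=22 ⇒ Ivy
NN route Ash → Easton → Grove → Orwell → Upland → Ivy → Ash costs 116.
Optimal: Ash → Grove → Orwell → Ivy → Upland → Easton → Ash costs 94 (by enumerating all 60 distinct tours).
Excess = 116 − 94 = 22.

22 km longer than the optimal tour.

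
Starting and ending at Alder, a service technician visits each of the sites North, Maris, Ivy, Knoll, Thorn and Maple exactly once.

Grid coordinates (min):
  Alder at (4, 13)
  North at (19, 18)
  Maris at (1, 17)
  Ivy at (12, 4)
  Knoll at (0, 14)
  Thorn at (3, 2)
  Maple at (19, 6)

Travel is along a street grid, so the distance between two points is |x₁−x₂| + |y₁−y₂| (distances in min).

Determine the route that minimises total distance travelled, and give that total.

There are 360 distinct closed tours to check (reversals are equivalent).
Alder→North→Maris→Ivy→Knoll→Thorn→Maple→Alder: 20+19+24+22+15+20+22 = 142
Alder→North→Maris→Ivy→Knoll→Maple→Thorn→Alder: 20+19+24+22+27+20+12 = 144
Alder→North→Maris→Ivy→Thorn→Knoll→Maple→Alder: 20+19+24+11+15+27+22 = 138
Alder→North→Maris→Ivy→Thorn→Maple→Knoll→Alder: 20+19+24+11+20+27+5 = 126
Alder→North→Maris→Ivy→Maple→Knoll→Thorn→Alder: 20+19+24+9+27+15+12 = 126
Alder→North→Maris→Ivy→Maple→Thorn→Knoll→Alder: 20+19+24+9+20+15+5 = 112
Alder→North→Maris→Knoll→Ivy→Thorn→Maple→Alder: 20+19+4+22+11+20+22 = 118
Alder→North→Maris→Knoll→Ivy→Maple→Thorn→Alder: 20+19+4+22+9+20+12 = 106
… (352 more)
Alder→Knoll→Maris→North→Maple→Ivy→Thorn→Alder: 5+4+19+12+9+11+12 = 72  ← best
The minimum is 72.
One optimal route: Alder → Knoll → Maris → North → Maple → Ivy → Thorn → Alder (or its reverse).

Minimum total distance: 72 min.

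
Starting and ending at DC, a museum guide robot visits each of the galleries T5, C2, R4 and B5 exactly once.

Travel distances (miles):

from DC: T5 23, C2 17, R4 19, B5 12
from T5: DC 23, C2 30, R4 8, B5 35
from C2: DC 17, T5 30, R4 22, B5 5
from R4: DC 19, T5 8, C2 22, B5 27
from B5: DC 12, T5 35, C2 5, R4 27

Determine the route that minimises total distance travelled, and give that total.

With 4 stops there are 4!/2 = 12 distinct round trips (a route and its reverse cost the same).
DC-T5-C2-R4-B5-DC: 23+30+22+27+12 = 114
DC-T5-C2-B5-R4-DC: 23+30+5+27+19 = 104
DC-T5-R4-C2-B5-DC: 23+8+22+5+12 = 70
DC-T5-R4-B5-C2-DC: 23+8+27+5+17 = 80
DC-T5-B5-C2-R4-DC: 23+35+5+22+19 = 104
DC-T5-B5-R4-C2-DC: 23+35+27+22+17 = 124
DC-C2-T5-R4-B5-DC: 17+30+8+27+12 = 94
DC-C2-T5-B5-R4-DC: 17+30+35+27+19 = 128
DC-C2-R4-T5-B5-DC: 17+22+8+35+12 = 94
DC-C2-B5-T5-R4-DC: 17+5+35+8+19 = 84
DC-R4-T5-C2-B5-DC: 19+8+30+5+12 = 74
DC-R4-C2-T5-B5-DC: 19+22+30+35+12 = 118
The minimum is 70.
One optimal route: DC → T5 → R4 → C2 → B5 → DC (or its reverse).

70 miles — the shortest possible round trip.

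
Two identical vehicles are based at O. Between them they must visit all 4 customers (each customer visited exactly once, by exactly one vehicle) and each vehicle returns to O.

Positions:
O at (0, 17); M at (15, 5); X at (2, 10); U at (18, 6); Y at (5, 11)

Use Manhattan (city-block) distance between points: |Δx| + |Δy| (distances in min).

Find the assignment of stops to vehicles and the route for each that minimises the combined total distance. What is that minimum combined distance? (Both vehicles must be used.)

Check every non-empty split of the stops between the two vehicles; for each half take its own optimal tour:
  {M} + {X, U, Y}: 54 + 58 = 112
  {X} + {M, U, Y}: 18 + 60 = 78
  {M, X} + {U, Y}: 54 + 58 = 112
  {U} + {M, X, Y}: 58 + 54 = 112
  {M, U} + {X, Y}: 60 + 24 = 84
  {X, U} + {M, Y}: 58 + 54 = 112
  … (7 splits in total)
Best: vehicle 1 O → X → O = 18; vehicle 2 O → M → U → Y → O = 60; combined 78.

Minimum combined distance: 78 min.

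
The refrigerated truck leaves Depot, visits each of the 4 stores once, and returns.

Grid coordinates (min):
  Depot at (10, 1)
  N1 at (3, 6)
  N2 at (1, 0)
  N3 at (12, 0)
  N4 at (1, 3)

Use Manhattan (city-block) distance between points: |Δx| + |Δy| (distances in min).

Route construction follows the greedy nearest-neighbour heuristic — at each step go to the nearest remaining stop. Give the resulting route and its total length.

Nearest-neighbour total = 34 min; route Depot → N3 → N2 → N4 → N1 → Depot.

Depot → [N3:3 / N2:10 / N4:11 / N1:12] → N3 (3)
N3 → [N2:11 / N4:14 / N1:15] → N2 (11)
N2 → [N4:3 / N1:8] → N4 (3)
N4 → [N1:5] → N1 (5)
Return N1→Depot: 12.
Total = 3 + 11 + 3 + 5 + 12 = 34.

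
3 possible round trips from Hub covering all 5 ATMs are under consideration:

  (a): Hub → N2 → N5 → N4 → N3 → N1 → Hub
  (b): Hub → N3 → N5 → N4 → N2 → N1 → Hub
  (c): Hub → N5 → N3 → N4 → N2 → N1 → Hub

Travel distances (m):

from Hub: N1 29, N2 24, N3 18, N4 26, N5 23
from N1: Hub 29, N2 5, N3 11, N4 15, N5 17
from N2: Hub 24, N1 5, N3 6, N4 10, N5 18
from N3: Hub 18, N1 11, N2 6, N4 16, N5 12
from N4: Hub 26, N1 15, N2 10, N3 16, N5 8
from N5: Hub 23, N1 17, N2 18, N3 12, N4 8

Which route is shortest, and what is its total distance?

Shortest is (b), total 82 m.

(a): 24 + 18 + 8 + 16 + 11 + 29 = 106
(b): 18 + 12 + 8 + 10 + 5 + 29 = 82
(c): 23 + 12 + 16 + 10 + 5 + 29 = 95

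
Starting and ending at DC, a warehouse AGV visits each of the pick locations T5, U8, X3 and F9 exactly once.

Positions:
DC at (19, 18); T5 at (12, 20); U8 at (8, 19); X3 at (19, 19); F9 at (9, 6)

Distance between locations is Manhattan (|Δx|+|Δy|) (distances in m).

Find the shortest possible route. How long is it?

There are 12 distinct closed tours to check (reversals are equivalent).
DC→T5→U8→X3→F9→DC: 9+5+11+23+22 = 70
DC→T5→U8→F9→X3→DC: 9+5+14+23+1 = 52
DC→T5→X3→U8→F9→DC: 9+8+11+14+22 = 64
DC→T5→X3→F9→U8→DC: 9+8+23+14+12 = 66
DC→T5→F9→U8→X3→DC: 9+17+14+11+1 = 52
DC→T5→F9→X3→U8→DC: 9+17+23+11+12 = 72
DC→U8→T5→X3→F9→DC: 12+5+8+23+22 = 70
DC→U8→T5→F9→X3→DC: 12+5+17+23+1 = 58
DC→U8→X3→T5→F9→DC: 12+11+8+17+22 = 70
DC→U8→F9→T5→X3→DC: 12+14+17+8+1 = 52
DC→X3→T5→U8→F9→DC: 1+8+5+14+22 = 50
DC→X3→U8→T5→F9→DC: 1+11+5+17+22 = 56
The minimum is 50.
One optimal route: DC → X3 → T5 → U8 → F9 → DC (or its reverse).

Minimum total distance: 50 m.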